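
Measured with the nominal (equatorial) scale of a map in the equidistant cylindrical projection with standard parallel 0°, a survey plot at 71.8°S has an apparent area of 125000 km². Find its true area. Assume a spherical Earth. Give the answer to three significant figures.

In the plate carrée (x = Rλ, y = Rφ), meridians are true-scale (h = 1) and parallels are stretched by k = sec φ.
Areal scale = h·k = 1 × sec φ; at 71.8°, h = 1.000, k = 3.202, so h·k = 3.202.
True area = apparent / (areal scale) = 125000 / 3.202 ≈ 39000 km².

39000 km²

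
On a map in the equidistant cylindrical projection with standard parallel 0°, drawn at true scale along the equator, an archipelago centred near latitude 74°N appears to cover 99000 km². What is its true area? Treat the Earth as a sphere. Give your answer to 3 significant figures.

Plate carrée maps x = Rλ, y = Rφ. The meridian scale is h = 1 and the parallel scale is k = 1/cos φ = sec φ.
Areal scale = h·k = 1 × sec φ; at 74°, h = 1.000, k = 3.628, so h·k = 3.628.
True area = apparent / (areal scale) = 99000 / 3.628 ≈ 27300 km².

27300 km²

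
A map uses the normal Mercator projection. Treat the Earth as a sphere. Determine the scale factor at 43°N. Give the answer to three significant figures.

For Mercator, h = k = sec φ (a conformal cylindrical projection has a single point scale, 1/cos φ).
k = 1/cos 43° = 1/0.7314 = 1.367.

1.37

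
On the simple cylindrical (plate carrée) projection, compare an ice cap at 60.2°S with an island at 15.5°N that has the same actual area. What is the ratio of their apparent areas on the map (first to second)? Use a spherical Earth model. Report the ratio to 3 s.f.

1.94

For the equirectangular projection with φ₀ = 0 (plate carrée), h = 1 along meridians and k = sec φ along parallels.
Areal scale at 60.2°: h·k = 1.000 × 2.012 = 2.012.
Areal scale at 15.5°: h·k = 1.000 × 1.038 = 1.038.
Ratio = 2.012/1.038 ≈ 1.94.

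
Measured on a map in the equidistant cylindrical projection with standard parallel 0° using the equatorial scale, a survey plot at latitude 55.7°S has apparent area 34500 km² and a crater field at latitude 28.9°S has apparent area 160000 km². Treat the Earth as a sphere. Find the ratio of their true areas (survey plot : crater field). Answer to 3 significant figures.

0.139

Plate carrée has h = 1 and k = sec φ, giving areal scale sec φ; true area = (apparent area) · cos φ.
True area of survey plot: 34500 × cos(55.7°) = 34500 × 0.5635 = 19440 km².
True area of crater field: 160000 × cos(28.9°) = 160000 × 0.8755 = 140100 km².
Ratio = 19440 / 140100 ≈ 0.139.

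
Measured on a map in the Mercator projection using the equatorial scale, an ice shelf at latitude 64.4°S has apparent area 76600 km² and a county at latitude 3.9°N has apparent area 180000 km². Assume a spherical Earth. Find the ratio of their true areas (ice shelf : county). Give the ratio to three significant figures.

0.0798

On Mercator the areal scale is sec²φ, so true area = apparent × cos²φ.
True area of ice shelf: 76600 × cos²(64.4°) = 76600 × 0.1867 = 14300 km².
True area of county: 180000 × cos²(3.9°) = 180000 × 0.9954 = 179200 km².
Ratio = 14300 / 179200 ≈ 0.0798.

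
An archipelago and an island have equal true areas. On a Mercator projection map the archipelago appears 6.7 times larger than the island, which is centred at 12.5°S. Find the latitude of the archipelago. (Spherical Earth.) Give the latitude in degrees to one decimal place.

Mercator areal scale is sec²φ, so apparent-area ratio = sec²φ₁ / sec²φ₂ = cos²φ₂ / cos²φ₁.
cos²φ₂ / cos²φ₁ = 6.7  ⇒  cos φ₁ = cos 12.5° / √6.7 = 0.9763/2.588 = 0.3772.
φ₁ = arccos(0.3772) ≈ 67.8°.

67.8°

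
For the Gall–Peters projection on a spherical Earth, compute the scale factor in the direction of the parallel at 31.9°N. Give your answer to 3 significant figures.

The Gall–Peters projection is cylindrical equal-area with φ₀ = 45°. For cylindrical equal-area with standard parallel φ₀, h = cos φ / cos φ₀ and k = cos φ₀ / cos φ, so h·k = 1.
k = cos 45° / cos 31.9° = 0.7071/0.8490 = 0.8329.

0.833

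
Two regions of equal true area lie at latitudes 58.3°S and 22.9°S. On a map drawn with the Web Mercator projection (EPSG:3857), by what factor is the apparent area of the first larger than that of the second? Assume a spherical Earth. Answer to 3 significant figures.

Mercator areal scale is sec²φ.
At 58.3°: sec²(58.3°) = 1/0.5255² = 3.622.
At 22.9°: sec²(22.9°) = 1/0.9212² = 1.178.
Ratio = 3.622/1.178 = cos²(22.9°)/cos²(58.3°) ≈ 3.07.

3.07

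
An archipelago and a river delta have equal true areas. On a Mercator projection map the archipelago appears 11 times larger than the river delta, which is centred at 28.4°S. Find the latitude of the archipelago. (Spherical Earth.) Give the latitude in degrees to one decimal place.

74.6°

On Mercator, (apparent₁)/(apparent₂) = sec²φ₁ / sec²φ₂ when true areas are equal.
cos²φ₂ / cos²φ₁ = 11  ⇒  cos φ₁ = cos 28.4° / √11 = 0.8796/3.317 = 0.2652.
φ₁ = arccos(0.2652) ≈ 74.6°.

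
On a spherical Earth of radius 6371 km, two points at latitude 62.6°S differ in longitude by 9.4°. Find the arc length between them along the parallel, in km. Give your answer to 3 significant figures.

Arc length along a parallel = R cos φ · Δλ (with Δλ in radians).
= 6371 × cos 62.6° × (9.4° × π/180) = 6371 × 0.4602 × 0.1641 ≈ 481 km.

481 km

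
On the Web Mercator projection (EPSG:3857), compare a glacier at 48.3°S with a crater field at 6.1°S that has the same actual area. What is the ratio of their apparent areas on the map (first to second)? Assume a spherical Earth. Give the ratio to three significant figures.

2.23

Mercator areal scale is sec²φ.
At 48.3°: sec²(48.3°) = 1/0.6652² = 2.260.
At 6.1°: sec²(6.1°) = 1/0.9943² = 1.011.
Ratio = 2.260/1.011 = cos²(6.1°)/cos²(48.3°) ≈ 2.23.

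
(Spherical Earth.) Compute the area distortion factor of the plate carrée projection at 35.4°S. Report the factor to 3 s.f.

For the equirectangular projection with φ₀ = 0 (plate carrée), h = 1 along meridians and k = sec φ along parallels.
Areal scale = h·k = 1 × sec φ; at 35.4°, h = 1.000, k = 1.227, so h·k = 1.227.

1.23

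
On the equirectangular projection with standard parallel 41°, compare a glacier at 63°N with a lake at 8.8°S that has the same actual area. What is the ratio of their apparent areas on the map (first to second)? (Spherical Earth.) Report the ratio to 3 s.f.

2.18

In the equirectangular projection with standard parallel φ₀ = 41° (x = Rλ cos φ₀, y = Rφ), meridians are true-scale (h = 1) and the parallel scale is k = cos φ₀ / cos φ.
Areal scale at 63°: h·k = 1.000 × 1.662 = 1.662.
Areal scale at 8.8°: h·k = 1.000 × 0.7637 = 0.7637.
Ratio = 1.662/0.7637 ≈ 2.18.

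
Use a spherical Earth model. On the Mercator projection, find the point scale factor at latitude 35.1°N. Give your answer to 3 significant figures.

The Mercator projection is conformal; its linear scale factor is the same in every direction and equals sec φ = 1/cos φ.
k = 1/cos 35.1° = 1/0.8181 = 1.222.

1.22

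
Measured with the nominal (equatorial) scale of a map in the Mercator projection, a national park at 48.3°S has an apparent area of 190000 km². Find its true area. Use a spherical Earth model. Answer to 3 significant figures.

The Mercator projection is conformal; its linear scale factor is the same in every direction and equals sec φ = 1/cos φ.
Areal scale = k² = sec²φ = 1/cos²(48.3°) = 1/0.6652² = 2.260.
True area = apparent / (areal scale) = 190000 / 2.260 ≈ 84100 km².

84100 km²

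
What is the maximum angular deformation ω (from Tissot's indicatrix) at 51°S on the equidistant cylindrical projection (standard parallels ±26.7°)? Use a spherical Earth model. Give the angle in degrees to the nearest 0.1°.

20.0°

With standard parallel φ₀ = 26.7°, the equirectangular projection gives x = Rλ cos φ₀, y = Rφ, so h = 1 and k = cos 26.7° / cos φ.
At 51°: h = 1.000, k = 1.420; principal scales a = 1.420, b = 1.000.
sin(ω/2) = (a − b)/(a + b) = 0.4196/2.420 = 0.1734, so ω = 2 arcsin(0.1734) ≈ 20.0°.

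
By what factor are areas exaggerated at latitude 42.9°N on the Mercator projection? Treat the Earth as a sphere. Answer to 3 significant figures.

Mercator is conformal, so the point scale is isotropic: h = k = sec φ = 1/cos φ.
Areal scale = k² = sec²φ = 1/cos²(42.9°) = 1/0.7325² = 1.864.

1.86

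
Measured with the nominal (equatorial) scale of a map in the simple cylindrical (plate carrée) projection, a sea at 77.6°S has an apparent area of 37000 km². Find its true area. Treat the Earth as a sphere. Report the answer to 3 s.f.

For the equirectangular projection with φ₀ = 0 (plate carrée), h = 1 along meridians and k = sec φ along parallels.
Areal scale = h·k = 1 × sec φ; at 77.6°, h = 1.000, k = 4.657, so h·k = 4.657.
True area = apparent / (areal scale) = 37000 / 4.657 ≈ 7950 km².

7950 km²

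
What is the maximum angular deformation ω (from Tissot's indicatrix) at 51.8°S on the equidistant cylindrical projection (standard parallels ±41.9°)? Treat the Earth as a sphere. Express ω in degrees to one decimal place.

In the equirectangular projection with standard parallel φ₀ = 41.9° (x = Rλ cos φ₀, y = Rφ), meridians are true-scale (h = 1) and the parallel scale is k = cos φ₀ / cos φ.
At 51.8°: h = 1.000, k = 1.204; principal scales a = 1.204, b = 1.000.
sin(ω/2) = (a − b)/(a + b) = 0.2036/2.204 = 0.09239, so ω = 2 arcsin(0.09239) ≈ 10.6°.

10.6°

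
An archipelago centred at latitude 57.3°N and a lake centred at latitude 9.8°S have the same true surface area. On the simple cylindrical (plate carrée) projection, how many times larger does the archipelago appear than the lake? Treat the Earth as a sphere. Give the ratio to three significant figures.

In the plate carrée (x = Rλ, y = Rφ), meridians are true-scale (h = 1) and parallels are stretched by k = sec φ.
Areal scale at 57.3°: h·k = 1.000 × 1.851 = 1.851.
Areal scale at 9.8°: h·k = 1.000 × 1.015 = 1.015.
Ratio = 1.851/1.015 ≈ 1.82.

1.82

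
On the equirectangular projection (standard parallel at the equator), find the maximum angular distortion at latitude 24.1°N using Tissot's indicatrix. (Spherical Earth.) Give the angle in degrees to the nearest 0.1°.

Plate carrée maps x = Rλ, y = Rφ. The meridian scale is h = 1 and the parallel scale is k = 1/cos φ = sec φ.
At 24.1°: h = 1.000, k = 1.095; principal scales a = 1.095, b = 1.000.
sin(ω/2) = (a − b)/(a + b) = 0.09549/2.095 = 0.04557, so ω = 2 arcsin(0.04557) ≈ 5.2°.

5.2°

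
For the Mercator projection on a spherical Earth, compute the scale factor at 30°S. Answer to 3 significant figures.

1.15

For Mercator, h = k = sec φ (a conformal cylindrical projection has a single point scale, 1/cos φ).
k = 1/cos 30° = 1/0.8660 = 1.155.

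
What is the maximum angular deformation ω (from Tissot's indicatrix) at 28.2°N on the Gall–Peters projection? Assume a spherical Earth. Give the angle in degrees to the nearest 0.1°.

The Gall–Peters projection is cylindrical equal-area with φ₀ = 45°. Cylindrical equal-area (φ₀ = 45°): h = cos φ / cos 45° along meridians, k = cos 45° / cos φ along parallels; h·k = 1.
At 28.2°: h = 1.246, k = 0.8023; principal scales a = 1.246, b = 0.8023.
sin(ω/2) = (a − b)/(a + b) = 0.4440/2.049 = 0.2167, so ω = 2 arcsin(0.2167) ≈ 25.0°.

25.0°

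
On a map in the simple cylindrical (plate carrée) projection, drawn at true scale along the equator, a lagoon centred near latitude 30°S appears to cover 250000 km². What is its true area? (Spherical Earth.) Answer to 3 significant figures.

For the equirectangular projection with φ₀ = 0 (plate carrée), h = 1 along meridians and k = sec φ along parallels.
Areal scale = h·k = 1 × sec φ; at 30°, h = 1.000, k = 1.155, so h·k = 1.155.
True area = apparent / (areal scale) = 250000 / 1.155 ≈ 217000 km².

217000 km²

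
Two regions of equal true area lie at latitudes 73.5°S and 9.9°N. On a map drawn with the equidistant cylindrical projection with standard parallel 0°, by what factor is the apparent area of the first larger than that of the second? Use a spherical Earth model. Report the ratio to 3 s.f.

3.47

Plate carrée maps x = Rλ, y = Rφ. The meridian scale is h = 1 and the parallel scale is k = 1/cos φ = sec φ.
Areal scale at 73.5°: h·k = 1.000 × 3.521 = 3.521.
Areal scale at 9.9°: h·k = 1.000 × 1.015 = 1.015.
Ratio = 3.521/1.015 ≈ 3.47.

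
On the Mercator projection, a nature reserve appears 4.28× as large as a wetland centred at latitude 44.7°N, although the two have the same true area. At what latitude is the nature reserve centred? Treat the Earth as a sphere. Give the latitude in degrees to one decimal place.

Mercator areal scale is sec²φ, so apparent-area ratio = sec²φ₁ / sec²φ₂ = cos²φ₂ / cos²φ₁.
cos²φ₂ / cos²φ₁ = 4.28  ⇒  cos φ₁ = cos 44.7° / √4.28 = 0.7108/2.069 = 0.3436.
φ₁ = arccos(0.3436) ≈ 69.9°.

69.9°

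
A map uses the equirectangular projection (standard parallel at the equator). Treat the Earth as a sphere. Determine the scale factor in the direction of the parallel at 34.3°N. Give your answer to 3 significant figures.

1.21

Plate carrée maps x = Rλ, y = Rφ. The meridian scale is h = 1 and the parallel scale is k = 1/cos φ = sec φ.
k = 1/cos 34.3° = 1/0.8261 = 1.211.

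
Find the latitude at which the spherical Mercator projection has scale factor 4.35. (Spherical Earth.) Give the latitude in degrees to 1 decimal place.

Mercator scale is k = sec φ = 1/cos φ.
1/cos φ = 4.35  ⇒  cos φ = 0.2299  ⇒  φ = arccos(0.2299) ≈ 76.7°.

76.7°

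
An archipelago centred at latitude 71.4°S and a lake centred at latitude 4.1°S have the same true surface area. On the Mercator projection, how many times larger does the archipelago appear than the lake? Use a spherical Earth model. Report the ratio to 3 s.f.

On Mercator, area is exaggerated by sec²φ = 1/cos²φ.
At 71.4°: sec²(71.4°) = 1/0.3190² = 9.829.
At 4.1°: sec²(4.1°) = 1/0.9974² = 1.005.
Ratio = 9.829/1.005 = cos²(4.1°)/cos²(71.4°) ≈ 9.78.

9.78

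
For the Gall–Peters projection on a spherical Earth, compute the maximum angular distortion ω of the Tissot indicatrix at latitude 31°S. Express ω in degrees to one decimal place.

Gall–Peters is a cylindrical equal-area projection with standard parallels at ±45°. For cylindrical equal-area with standard parallel φ₀, h = cos φ / cos φ₀ and k = cos φ₀ / cos φ, so h·k = 1.
At 31°: h = 1.212, k = 0.8249; principal scales a = 1.212, b = 0.8249.
sin(ω/2) = (a − b)/(a + b) = 0.3873/2.037 = 0.1901, so ω = 2 arcsin(0.1901) ≈ 21.9°.

21.9°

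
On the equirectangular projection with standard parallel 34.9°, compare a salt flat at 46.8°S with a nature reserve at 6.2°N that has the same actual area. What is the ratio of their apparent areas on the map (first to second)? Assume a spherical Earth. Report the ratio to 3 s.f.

1.45

In the equirectangular projection with standard parallel φ₀ = 34.9° (x = Rλ cos φ₀, y = Rφ), meridians are true-scale (h = 1) and the parallel scale is k = cos φ₀ / cos φ.
Areal scale at 46.8°: h·k = 1.000 × 1.198 = 1.198.
Areal scale at 6.2°: h·k = 1.000 × 0.8250 = 0.8250.
Ratio = 1.198/0.8250 ≈ 1.45.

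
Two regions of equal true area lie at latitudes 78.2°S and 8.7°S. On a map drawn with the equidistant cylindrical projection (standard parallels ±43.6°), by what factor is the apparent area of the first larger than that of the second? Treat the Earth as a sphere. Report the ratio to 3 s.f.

With standard parallel φ₀ = 43.6°, the equirectangular projection gives x = Rλ cos φ₀, y = Rφ, so h = 1 and k = cos 43.6° / cos φ.
Areal scale at 78.2°: h·k = 1.000 × 3.541 = 3.541.
Areal scale at 8.7°: h·k = 1.000 × 0.7326 = 0.7326.
Ratio = 3.541/0.7326 ≈ 4.83.

4.83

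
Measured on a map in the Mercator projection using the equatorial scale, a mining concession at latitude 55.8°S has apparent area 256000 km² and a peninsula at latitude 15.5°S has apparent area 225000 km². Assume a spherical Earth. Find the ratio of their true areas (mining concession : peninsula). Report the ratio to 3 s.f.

Mercator's areal exaggeration is sec²φ; hence true area = (apparent area) · cos²φ.
True area of mining concession: 256000 × cos²(55.8°) = 256000 × 0.3159 = 80880 km².
True area of peninsula: 225000 × cos²(15.5°) = 225000 × 0.9286 = 208900 km².
Ratio = 80880 / 208900 ≈ 0.387.

0.387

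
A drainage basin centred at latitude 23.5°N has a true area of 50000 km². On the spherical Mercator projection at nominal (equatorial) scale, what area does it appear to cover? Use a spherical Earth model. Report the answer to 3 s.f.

Mercator is conformal, so the point scale is isotropic: h = k = sec φ = 1/cos φ.
Areal scale = k² = sec²φ = 1/cos²(23.5°) = 1/0.9171² = 1.189.
Apparent area = 50000 × 1.189 ≈ 59500 km².

59500 km²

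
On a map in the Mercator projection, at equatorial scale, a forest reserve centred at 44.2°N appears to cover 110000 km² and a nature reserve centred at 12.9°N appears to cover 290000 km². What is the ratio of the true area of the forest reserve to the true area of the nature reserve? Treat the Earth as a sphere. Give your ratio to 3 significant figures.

0.205

Since Mercator area scale is 1/cos²φ, the true area equals the apparent area multiplied by cos²φ.
True area of forest reserve: 110000 × cos²(44.2°) = 110000 × 0.5140 = 56540 km².
True area of nature reserve: 290000 × cos²(12.9°) = 290000 × 0.9502 = 275500 km².
Ratio = 56540 / 275500 ≈ 0.205.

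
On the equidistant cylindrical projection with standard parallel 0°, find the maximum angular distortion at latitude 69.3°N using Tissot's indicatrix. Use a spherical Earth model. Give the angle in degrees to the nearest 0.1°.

Plate carrée maps x = Rλ, y = Rφ. The meridian scale is h = 1 and the parallel scale is k = 1/cos φ = sec φ.
At 69.3°: h = 1.000, k = 2.829; principal scales a = 2.829, b = 1.000.
sin(ω/2) = (a − b)/(a + b) = 1.829/3.829 = 0.4777, so ω = 2 arcsin(0.4777) ≈ 57.1°.

57.1°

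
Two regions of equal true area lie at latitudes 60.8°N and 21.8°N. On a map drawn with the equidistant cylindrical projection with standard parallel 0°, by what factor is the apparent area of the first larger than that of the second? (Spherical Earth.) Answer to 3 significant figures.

1.90

In the plate carrée (x = Rλ, y = Rφ), meridians are true-scale (h = 1) and parallels are stretched by k = sec φ.
Areal scale at 60.8°: h·k = 1.000 × 2.050 = 2.050.
Areal scale at 21.8°: h·k = 1.000 × 1.077 = 1.077.
Ratio = 2.050/1.077 ≈ 1.90.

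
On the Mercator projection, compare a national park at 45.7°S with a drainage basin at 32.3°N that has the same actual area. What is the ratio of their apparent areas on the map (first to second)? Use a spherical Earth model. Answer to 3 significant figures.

1.46

Mercator areal scale is sec²φ.
At 45.7°: sec²(45.7°) = 1/0.6984² = 2.050.
At 32.3°: sec²(32.3°) = 1/0.8453² = 1.400.
Ratio = 2.050/1.400 = cos²(32.3°)/cos²(45.7°) ≈ 1.46.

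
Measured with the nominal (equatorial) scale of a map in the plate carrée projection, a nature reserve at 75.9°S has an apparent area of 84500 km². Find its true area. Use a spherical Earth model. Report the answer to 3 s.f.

In the plate carrée (x = Rλ, y = Rφ), meridians are true-scale (h = 1) and parallels are stretched by k = sec φ.
Areal scale = h·k = 1 × sec φ; at 75.9°, h = 1.000, k = 4.105, so h·k = 4.105.
True area = apparent / (areal scale) = 84500 / 4.105 ≈ 20600 km².

20600 km²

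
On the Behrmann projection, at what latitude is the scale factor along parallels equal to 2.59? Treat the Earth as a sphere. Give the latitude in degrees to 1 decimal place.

70.5°

Behrmann is a cylindrical equal-area projection with standard parallels at ±30°. Cylindrical equal-area (φ₀ = 30°): h = cos φ / cos 30° along meridians, k = cos 30° / cos φ along parallels; h·k = 1.
k = cos φ₀ / cos φ = 2.59  ⇒  cos φ = cos 30° / 2.59 = 0.3344.
φ = arccos(0.3344) ≈ 70.5°.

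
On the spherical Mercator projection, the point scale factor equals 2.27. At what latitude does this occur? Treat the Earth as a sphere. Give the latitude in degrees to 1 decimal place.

63.9°

Mercator scale is k = sec φ = 1/cos φ.
1/cos φ = 2.27  ⇒  cos φ = 0.4405  ⇒  φ = arccos(0.4405) ≈ 63.9°.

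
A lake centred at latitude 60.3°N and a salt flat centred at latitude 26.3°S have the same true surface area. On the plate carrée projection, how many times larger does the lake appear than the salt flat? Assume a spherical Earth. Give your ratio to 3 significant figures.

1.81

In the plate carrée (x = Rλ, y = Rφ), meridians are true-scale (h = 1) and parallels are stretched by k = sec φ.
Areal scale at 60.3°: h·k = 1.000 × 2.018 = 2.018.
Areal scale at 26.3°: h·k = 1.000 × 1.115 = 1.115.
Ratio = 2.018/1.115 ≈ 1.81.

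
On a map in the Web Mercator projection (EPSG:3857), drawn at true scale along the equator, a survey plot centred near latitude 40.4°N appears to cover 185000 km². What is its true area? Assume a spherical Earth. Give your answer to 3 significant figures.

107000 km²

For Mercator, h = k = sec φ (a conformal cylindrical projection has a single point scale, 1/cos φ).
Areal scale = k² = sec²φ = 1/cos²(40.4°) = 1/0.7615² = 1.724.
True area = apparent / (areal scale) = 185000 / 1.724 ≈ 107000 km².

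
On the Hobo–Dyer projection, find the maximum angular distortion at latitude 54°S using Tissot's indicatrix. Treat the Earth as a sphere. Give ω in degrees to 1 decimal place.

Hobo–Dyer is a cylindrical equal-area projection with standard parallels at ±37.5°. For cylindrical equal-area with standard parallel φ₀, h = cos φ / cos φ₀ and k = cos φ₀ / cos φ, so h·k = 1.
At 54°: h = 0.7409, k = 1.350; principal scales a = 1.350, b = 0.7409.
sin(ω/2) = (a − b)/(a + b) = 0.6088/2.091 = 0.2912, so ω = 2 arcsin(0.2912) ≈ 33.9°.

33.9°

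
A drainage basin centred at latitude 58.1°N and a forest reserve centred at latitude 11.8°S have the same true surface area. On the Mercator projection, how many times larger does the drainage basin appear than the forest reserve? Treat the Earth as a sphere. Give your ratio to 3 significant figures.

On Mercator, area is exaggerated by sec²φ = 1/cos²φ.
At 58.1°: sec²(58.1°) = 1/0.5284² = 3.581.
At 11.8°: sec²(11.8°) = 1/0.9789² = 1.044.
Ratio = 3.581/1.044 = cos²(11.8°)/cos²(58.1°) ≈ 3.43.

3.43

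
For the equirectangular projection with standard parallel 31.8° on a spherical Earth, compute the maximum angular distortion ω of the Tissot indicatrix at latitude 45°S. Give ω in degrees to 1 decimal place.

With standard parallel φ₀ = 31.8°, the equirectangular projection gives x = Rλ cos φ₀, y = Rφ, so h = 1 and k = cos 31.8° / cos φ.
At 45°: h = 1.000, k = 1.202; principal scales a = 1.202, b = 1.000.
sin(ω/2) = (a − b)/(a + b) = 0.2019/2.202 = 0.09171, so ω = 2 arcsin(0.09171) ≈ 10.5°.

10.5°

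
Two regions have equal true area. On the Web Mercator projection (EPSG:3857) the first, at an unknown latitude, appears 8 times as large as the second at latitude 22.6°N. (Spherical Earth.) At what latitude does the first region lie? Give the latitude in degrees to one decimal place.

70.9°

Mercator areal scale is sec²φ, so apparent-area ratio = sec²φ₁ / sec²φ₂ = cos²φ₂ / cos²φ₁.
cos²φ₂ / cos²φ₁ = 8  ⇒  cos φ₁ = cos 22.6° / √8 = 0.9232/2.828 = 0.3264.
φ₁ = arccos(0.3264) ≈ 70.9°.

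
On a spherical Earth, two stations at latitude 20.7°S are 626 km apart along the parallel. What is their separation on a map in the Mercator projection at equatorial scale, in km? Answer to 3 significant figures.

669 km

Mercator is conformal, so the point scale is isotropic: h = k = sec φ = 1/cos φ.
Along the parallel, k = sec 20.7° = 1/0.9354 = 1.069.
Map distance = 626 × 1.069 ≈ 669 km.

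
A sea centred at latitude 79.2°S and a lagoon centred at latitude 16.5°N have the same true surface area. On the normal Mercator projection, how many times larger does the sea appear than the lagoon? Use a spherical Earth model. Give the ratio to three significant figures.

Mercator areal scale is sec²φ.
At 79.2°: sec²(79.2°) = 1/0.1874² = 28.48.
At 16.5°: sec²(16.5°) = 1/0.9588² = 1.088.
Ratio = 28.48/1.088 = cos²(16.5°)/cos²(79.2°) ≈ 26.2.

26.2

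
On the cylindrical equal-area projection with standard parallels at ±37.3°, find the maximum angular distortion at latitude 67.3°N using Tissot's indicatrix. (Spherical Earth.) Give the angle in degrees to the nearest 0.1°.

For cylindrical equal-area with standard parallel φ₀, h = cos φ / cos φ₀ and k = cos φ₀ / cos φ, so h·k = 1.
At 67.3°: h = 0.4851, k = 2.061; principal scales a = 2.061, b = 0.4851.
sin(ω/2) = (a − b)/(a + b) = 1.576/2.546 = 0.6190, so ω = 2 arcsin(0.6190) ≈ 76.5°.

76.5°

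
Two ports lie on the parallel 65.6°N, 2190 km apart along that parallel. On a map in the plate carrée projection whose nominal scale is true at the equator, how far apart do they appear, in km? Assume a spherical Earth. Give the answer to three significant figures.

In the plate carrée (x = Rλ, y = Rφ), meridians are true-scale (h = 1) and parallels are stretched by k = sec φ.
Along the parallel, k = sec 65.6° = 1/0.4131 = 2.421.
Map distance = 2190 × 2.421 ≈ 5300 km.

5300 km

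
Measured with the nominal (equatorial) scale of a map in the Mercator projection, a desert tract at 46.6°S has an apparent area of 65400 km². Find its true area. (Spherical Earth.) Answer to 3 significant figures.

Mercator is conformal, so the point scale is isotropic: h = k = sec φ = 1/cos φ.
Areal scale = k² = sec²φ = 1/cos²(46.6°) = 1/0.6871² = 2.118.
True area = apparent / (areal scale) = 65400 / 2.118 ≈ 30900 km².

30900 km²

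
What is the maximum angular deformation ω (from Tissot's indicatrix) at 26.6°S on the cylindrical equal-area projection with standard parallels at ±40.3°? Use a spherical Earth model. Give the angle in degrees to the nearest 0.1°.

18.1°

A cylindrical equal-area projection with standard parallel φ₀ has meridian scale h = cos φ / cos φ₀ and parallel scale k = cos φ₀ / cos φ (so areas are preserved, h·k = 1).
At 26.6°: h = 1.172, k = 0.8529; principal scales a = 1.172, b = 0.8529.
sin(ω/2) = (a − b)/(a + b) = 0.3195/2.025 = 0.1577, so ω = 2 arcsin(0.1577) ≈ 18.1°.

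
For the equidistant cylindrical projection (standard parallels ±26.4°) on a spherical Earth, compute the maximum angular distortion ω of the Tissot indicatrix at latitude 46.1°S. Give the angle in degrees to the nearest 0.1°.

14.6°

The equidistant cylindrical projection with φ₀ = 26.4° has h = 1 (meridians true) and k = cos φ₀ / cos φ along parallels.
At 46.1°: h = 1.000, k = 1.292; principal scales a = 1.292, b = 1.000.
sin(ω/2) = (a − b)/(a + b) = 0.2918/2.292 = 0.1273, so ω = 2 arcsin(0.1273) ≈ 14.6°.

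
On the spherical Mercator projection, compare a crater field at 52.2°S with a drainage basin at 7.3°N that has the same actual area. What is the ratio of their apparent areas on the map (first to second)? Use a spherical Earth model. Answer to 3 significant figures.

On Mercator, area is exaggerated by sec²φ = 1/cos²φ.
At 52.2°: sec²(52.2°) = 1/0.6129² = 2.662.
At 7.3°: sec²(7.3°) = 1/0.9919² = 1.016.
Ratio = 2.662/1.016 = cos²(7.3°)/cos²(52.2°) ≈ 2.62.

2.62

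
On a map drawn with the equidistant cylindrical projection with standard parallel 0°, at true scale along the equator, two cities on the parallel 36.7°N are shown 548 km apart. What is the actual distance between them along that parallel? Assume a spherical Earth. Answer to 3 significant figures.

Plate carrée maps x = Rλ, y = Rφ. The meridian scale is h = 1 and the parallel scale is k = 1/cos φ = sec φ.
Along the parallel at 36.7°, map distances are exaggerated by k = sec 36.7° = 1.247.
True distance = 548 / 1.247 = 548 × cos 36.7° ≈ 439 km.

439 km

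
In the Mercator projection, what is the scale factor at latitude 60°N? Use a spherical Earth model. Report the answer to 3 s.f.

Mercator is conformal, so the point scale is isotropic: h = k = sec φ = 1/cos φ.
k = 1/cos 60° = 1/0.5000 = 2.000.

2.00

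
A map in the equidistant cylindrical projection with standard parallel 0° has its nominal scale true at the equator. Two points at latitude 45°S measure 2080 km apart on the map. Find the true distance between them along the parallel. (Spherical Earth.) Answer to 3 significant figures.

In the plate carrée (x = Rλ, y = Rφ), meridians are true-scale (h = 1) and parallels are stretched by k = sec φ.
Along the parallel at 45°, map distances are exaggerated by k = sec 45° = 1.414.
True distance = 2080 / 1.414 = 2080 × cos 45° ≈ 1470 km.

1470 km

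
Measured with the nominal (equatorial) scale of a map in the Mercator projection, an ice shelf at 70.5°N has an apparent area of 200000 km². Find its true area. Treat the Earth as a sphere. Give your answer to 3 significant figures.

For Mercator, h = k = sec φ (a conformal cylindrical projection has a single point scale, 1/cos φ).
Areal scale = k² = sec²φ = 1/cos²(70.5°) = 1/0.3338² = 8.974.
True area = apparent / (areal scale) = 200000 / 8.974 ≈ 22300 km².

22300 km²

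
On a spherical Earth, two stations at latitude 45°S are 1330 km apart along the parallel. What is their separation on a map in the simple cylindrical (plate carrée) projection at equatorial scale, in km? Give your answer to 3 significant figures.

Plate carrée maps x = Rλ, y = Rφ. The meridian scale is h = 1 and the parallel scale is k = 1/cos φ = sec φ.
Along the parallel, k = sec 45° = 1/0.7071 = 1.414.
Map distance = 1330 × 1.414 ≈ 1880 km.

1880 km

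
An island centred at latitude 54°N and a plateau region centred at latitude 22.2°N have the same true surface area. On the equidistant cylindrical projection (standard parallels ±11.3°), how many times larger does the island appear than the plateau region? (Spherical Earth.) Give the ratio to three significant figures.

With standard parallel φ₀ = 11.3°, the equirectangular projection gives x = Rλ cos φ₀, y = Rφ, so h = 1 and k = cos 11.3° / cos φ.
Areal scale at 54°: h·k = 1.000 × 1.668 = 1.668.
Areal scale at 22.2°: h·k = 1.000 × 1.059 = 1.059.
Ratio = 1.668/1.059 ≈ 1.58.

1.58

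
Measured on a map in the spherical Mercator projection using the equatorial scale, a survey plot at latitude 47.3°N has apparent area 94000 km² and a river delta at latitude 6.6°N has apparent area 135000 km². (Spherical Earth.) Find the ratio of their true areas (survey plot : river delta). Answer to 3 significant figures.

On Mercator the areal scale is sec²φ, so true area = apparent × cos²φ.
True area of survey plot: 94000 × cos²(47.3°) = 94000 × 0.4599 = 43230 km².
True area of river delta: 135000 × cos²(6.6°) = 135000 × 0.9868 = 133200 km².
Ratio = 43230 / 133200 ≈ 0.325.

0.325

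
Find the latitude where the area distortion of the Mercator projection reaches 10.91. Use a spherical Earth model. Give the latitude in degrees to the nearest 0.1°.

72.4°

Mercator areal scale is sec²φ.
sec²φ = 10.91  ⇒  cos²φ = 0.09166  ⇒  cos φ = 0.3028.
φ = arccos(0.3028) ≈ 72.4°.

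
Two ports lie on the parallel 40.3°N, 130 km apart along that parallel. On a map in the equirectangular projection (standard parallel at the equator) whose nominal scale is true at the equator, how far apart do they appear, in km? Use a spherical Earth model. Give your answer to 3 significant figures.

170 km

Plate carrée maps x = Rλ, y = Rφ. The meridian scale is h = 1 and the parallel scale is k = 1/cos φ = sec φ.
Along the parallel, k = sec 40.3° = 1/0.7627 = 1.311.
Map distance = 130 × 1.311 ≈ 170 km.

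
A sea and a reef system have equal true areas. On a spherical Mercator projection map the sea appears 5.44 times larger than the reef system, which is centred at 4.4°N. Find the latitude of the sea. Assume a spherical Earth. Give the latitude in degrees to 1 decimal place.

64.7°

On Mercator, (apparent₁)/(apparent₂) = sec²φ₁ / sec²φ₂ when true areas are equal.
cos²φ₂ / cos²φ₁ = 5.44  ⇒  cos φ₁ = cos 4.4° / √5.44 = 0.9971/2.332 = 0.4275.
φ₁ = arccos(0.4275) ≈ 64.7°.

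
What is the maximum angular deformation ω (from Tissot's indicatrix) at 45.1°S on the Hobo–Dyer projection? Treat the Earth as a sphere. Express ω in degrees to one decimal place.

13.4°

The Hobo–Dyer projection is cylindrical equal-area with φ₀ = 37.5°. For cylindrical equal-area with standard parallel φ₀, h = cos φ / cos φ₀ and k = cos φ₀ / cos φ, so h·k = 1.
At 45.1°: h = 0.8897, k = 1.124; principal scales a = 1.124, b = 0.8897.
sin(ω/2) = (a − b)/(a + b) = 0.2342/2.014 = 0.1163, so ω = 2 arcsin(0.1163) ≈ 13.4°.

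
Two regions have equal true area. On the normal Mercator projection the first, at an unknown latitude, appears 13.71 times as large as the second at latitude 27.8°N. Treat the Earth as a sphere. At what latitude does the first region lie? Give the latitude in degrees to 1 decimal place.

Mercator areal scale is sec²φ, so apparent-area ratio = sec²φ₁ / sec²φ₂ = cos²φ₂ / cos²φ₁.
cos²φ₂ / cos²φ₁ = 13.71  ⇒  cos φ₁ = cos 27.8° / √13.71 = 0.8846/3.703 = 0.2389.
φ₁ = arccos(0.2389) ≈ 76.2°.

76.2°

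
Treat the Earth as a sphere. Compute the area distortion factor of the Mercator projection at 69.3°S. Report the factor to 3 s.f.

The Mercator projection is conformal; its linear scale factor is the same in every direction and equals sec φ = 1/cos φ.
Areal scale = k² = sec²φ = 1/cos²(69.3°) = 1/0.3535² = 8.004.

8.00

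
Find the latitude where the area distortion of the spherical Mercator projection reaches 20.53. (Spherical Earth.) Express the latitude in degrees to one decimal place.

Mercator areal scale is sec²φ.
sec²φ = 20.53  ⇒  cos²φ = 0.04871  ⇒  cos φ = 0.2207.
φ = arccos(0.2207) ≈ 77.2°.

77.2°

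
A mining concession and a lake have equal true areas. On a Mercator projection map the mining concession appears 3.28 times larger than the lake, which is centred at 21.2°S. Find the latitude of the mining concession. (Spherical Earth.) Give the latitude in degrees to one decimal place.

Mercator areal scale is sec²φ, so apparent-area ratio = sec²φ₁ / sec²φ₂ = cos²φ₂ / cos²φ₁.
cos²φ₂ / cos²φ₁ = 3.28  ⇒  cos φ₁ = cos 21.2° / √3.28 = 0.9323/1.811 = 0.5148.
φ₁ = arccos(0.5148) ≈ 59.0°.

59.0°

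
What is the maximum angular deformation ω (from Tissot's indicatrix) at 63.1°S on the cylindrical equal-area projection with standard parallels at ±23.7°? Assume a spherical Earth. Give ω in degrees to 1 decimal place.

Cylindrical equal-area (φ₀ = 23.7°): h = cos φ / cos 23.7° along meridians, k = cos 23.7° / cos φ along parallels; h·k = 1.
At 63.1°: h = 0.4941, k = 2.024; principal scales a = 2.024, b = 0.4941.
sin(ω/2) = (a − b)/(a + b) = 1.530/2.518 = 0.6075, so ω = 2 arcsin(0.6075) ≈ 74.8°.

74.8°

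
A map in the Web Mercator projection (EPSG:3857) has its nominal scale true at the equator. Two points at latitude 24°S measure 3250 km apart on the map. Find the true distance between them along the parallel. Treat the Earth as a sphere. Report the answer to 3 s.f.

The Mercator projection is conformal; its linear scale factor is the same in every direction and equals sec φ = 1/cos φ.
Along the parallel at 24°, map distances are exaggerated by k = sec 24° = 1.095.
True distance = 3250 / 1.095 = 3250 × cos 24° ≈ 2970 km.

2970 km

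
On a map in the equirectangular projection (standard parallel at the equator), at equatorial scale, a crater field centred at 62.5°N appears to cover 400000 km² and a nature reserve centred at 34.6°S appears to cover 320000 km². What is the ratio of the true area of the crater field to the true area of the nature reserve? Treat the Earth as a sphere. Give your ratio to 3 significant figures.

0.701

On the plate carrée, areal scale = h·k = 1 × sec φ, so true area = apparent × cos φ.
True area of crater field: 400000 × cos(62.5°) = 400000 × 0.4617 = 184700 km².
True area of nature reserve: 320000 × cos(34.6°) = 320000 × 0.8231 = 263400 km².
Ratio = 184700 / 263400 ≈ 0.701.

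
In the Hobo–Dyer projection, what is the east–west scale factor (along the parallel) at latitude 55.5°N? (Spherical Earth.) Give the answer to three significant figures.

1.40

The Hobo–Dyer projection is cylindrical equal-area with φ₀ = 37.5°. A cylindrical equal-area projection with standard parallel φ₀ has meridian scale h = cos φ / cos φ₀ and parallel scale k = cos φ₀ / cos φ (so areas are preserved, h·k = 1).
k = cos 37.5° / cos 55.5° = 0.7934/0.5664 = 1.401.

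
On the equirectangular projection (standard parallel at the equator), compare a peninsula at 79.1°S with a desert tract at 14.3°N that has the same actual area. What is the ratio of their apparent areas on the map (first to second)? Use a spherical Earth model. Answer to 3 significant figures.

5.12

For the equirectangular projection with φ₀ = 0 (plate carrée), h = 1 along meridians and k = sec φ along parallels.
Areal scale at 79.1°: h·k = 1.000 × 5.288 = 5.288.
Areal scale at 14.3°: h·k = 1.000 × 1.032 = 1.032.
Ratio = 5.288/1.032 ≈ 5.12.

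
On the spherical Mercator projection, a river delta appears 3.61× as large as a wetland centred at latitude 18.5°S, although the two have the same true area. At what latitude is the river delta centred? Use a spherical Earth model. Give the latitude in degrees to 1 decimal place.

Mercator areal scale is sec²φ, so apparent-area ratio = sec²φ₁ / sec²φ₂ = cos²φ₂ / cos²φ₁.
cos²φ₂ / cos²φ₁ = 3.61  ⇒  cos φ₁ = cos 18.5° / √3.61 = 0.9483/1.900 = 0.4991.
φ₁ = arccos(0.4991) ≈ 60.1°.

60.1°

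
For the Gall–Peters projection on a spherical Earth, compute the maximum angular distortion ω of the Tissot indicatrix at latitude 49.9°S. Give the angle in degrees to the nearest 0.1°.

Gall–Peters is a cylindrical equal-area projection with standard parallels at ±45°. For cylindrical equal-area with standard parallel φ₀, h = cos φ / cos φ₀ and k = cos φ₀ / cos φ, so h·k = 1.
At 49.9°: h = 0.9109, k = 1.098; principal scales a = 1.098, b = 0.9109.
sin(ω/2) = (a − b)/(a + b) = 0.1869/2.009 = 0.09302, so ω = 2 arcsin(0.09302) ≈ 10.7°.

10.7°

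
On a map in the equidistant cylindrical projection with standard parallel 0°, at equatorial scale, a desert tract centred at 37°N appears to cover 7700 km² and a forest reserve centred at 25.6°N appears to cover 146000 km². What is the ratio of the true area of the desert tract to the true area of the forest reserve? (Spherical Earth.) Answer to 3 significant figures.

Plate carrée has h = 1 and k = sec φ, giving areal scale sec φ; true area = (apparent area) · cos φ.
True area of desert tract: 7700 × cos(37°) = 7700 × 0.7986 = 6149 km².
True area of forest reserve: 146000 × cos(25.6°) = 146000 × 0.9018 = 131700 km².
Ratio = 6149 / 131700 ≈ 0.0467.

0.0467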